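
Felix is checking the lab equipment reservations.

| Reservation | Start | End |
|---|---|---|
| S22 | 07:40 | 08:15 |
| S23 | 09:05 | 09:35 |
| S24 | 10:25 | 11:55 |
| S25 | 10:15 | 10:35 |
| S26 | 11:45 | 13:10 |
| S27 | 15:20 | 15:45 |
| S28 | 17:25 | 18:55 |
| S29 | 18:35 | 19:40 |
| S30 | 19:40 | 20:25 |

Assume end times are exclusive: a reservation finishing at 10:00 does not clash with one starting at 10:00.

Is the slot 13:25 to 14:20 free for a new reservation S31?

Yes — the slot is free

S22: ends 08:15 at or before S31 starts 13:25 → clear.
S23: ends 09:35 at or before S31 starts 13:25 → clear.
S25: ends 10:35 at or before S31 starts 13:25 → clear.
S24: ends 11:55 at or before S31 starts 13:25 → clear.
S26: ends 13:10 at or before S31 starts 13:25 → clear.
S27: starts 15:20 at or after S31 ends 14:20 → clear.
S28: starts 17:25 at or after S31 ends 14:20 → clear.
S29: starts 18:35 at or after S31 ends 14:20 → clear.
S30: starts 19:40 at or after S31 ends 14:20 → clear.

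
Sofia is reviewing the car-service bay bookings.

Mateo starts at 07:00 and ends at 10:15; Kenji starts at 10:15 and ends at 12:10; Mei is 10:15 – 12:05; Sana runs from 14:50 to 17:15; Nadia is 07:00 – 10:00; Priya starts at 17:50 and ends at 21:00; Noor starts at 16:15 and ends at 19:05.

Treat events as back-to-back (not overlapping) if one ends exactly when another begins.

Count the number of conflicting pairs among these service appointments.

Sorted by start: Mateo, Nadia, Mei, Kenji, Sana, Noor, Priya.
Nadia starts before Mateo ends → Mateo and Nadia overlap.
Mei starts exactly when Mateo ends (back-to-back, no overlap) — done with Mateo.
Mei starts after Nadia ends — done with Nadia.
Kenji starts before Mei ends → Mei and Kenji overlap.
Sana starts after Mei ends — done with Mei.
Sana starts after Kenji ends — done with Kenji.
Noor starts before Sana ends → Sana and Noor overlap.
Priya starts after Sana ends.
Priya starts before Noor ends → Noor and Priya overlap.
Overlapping pairs: Kenji & Mei, Mateo & Nadia, Noor & Priya, Noor & Sana — 4 in total.

4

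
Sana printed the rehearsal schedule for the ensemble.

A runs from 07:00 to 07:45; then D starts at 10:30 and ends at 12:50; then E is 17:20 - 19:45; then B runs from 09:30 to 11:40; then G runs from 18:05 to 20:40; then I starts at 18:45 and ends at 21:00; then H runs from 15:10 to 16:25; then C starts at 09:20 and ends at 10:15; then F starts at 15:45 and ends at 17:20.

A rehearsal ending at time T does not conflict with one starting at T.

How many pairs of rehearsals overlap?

Two intervals overlap when each starts before the other ends.
Sorted by start: A, C, B, D, H, F, E, G, I.
C starts after A ends, so A has no further overlaps.
B starts before C ends → C and B overlap.
D starts after C ends, so C has no further overlaps.
D starts before B ends → B and D overlap.
H starts after B ends, so B has no further overlaps.
H starts after D ends, so D has no further overlaps.
F starts before H ends → H and F overlap.
E starts after H ends, so H has no further overlaps.
E starts exactly when F ends (back-to-back, no overlap), so F has no further overlaps.
G starts before E ends → E and G overlap.
I starts before E ends → E and I overlap.
I starts before G ends → G and I overlap.
Overlapping pairs: B & C, B & D, E & G, E & I, F & H, G & I — 6 in total.

6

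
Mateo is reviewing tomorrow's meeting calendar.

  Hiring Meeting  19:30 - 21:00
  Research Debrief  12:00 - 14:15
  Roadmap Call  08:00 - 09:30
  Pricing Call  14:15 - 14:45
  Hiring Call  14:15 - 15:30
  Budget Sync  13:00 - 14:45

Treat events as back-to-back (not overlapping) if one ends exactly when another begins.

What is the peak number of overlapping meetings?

Sort all start/end points and keep a running count:
08:00 start Roadmap Call → 1
09:30 end Roadmap Call → 0
12:00 start Research Debrief → 1
13:00 start Budget Sync → 2
14:15 end Research Debrief → 1
14:15 start Hiring Call → 2
14:15 start Pricing Call → 3
14:45 end Budget Sync → 2
14:45 end Pricing Call → 1
15:30 end Hiring Call → 0
19:30 start Hiring Meeting → 1
21:00 end Hiring Meeting → 0
Peak is 3, at 14:15 (Budget Sync, Hiring Call, Pricing Call).

3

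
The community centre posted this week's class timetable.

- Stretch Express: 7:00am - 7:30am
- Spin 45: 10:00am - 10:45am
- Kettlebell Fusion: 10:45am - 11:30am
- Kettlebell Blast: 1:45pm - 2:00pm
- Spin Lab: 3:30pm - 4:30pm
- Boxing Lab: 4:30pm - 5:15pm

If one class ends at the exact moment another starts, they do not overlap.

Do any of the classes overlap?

Sorted by start: Stretch Express, Spin 45, Kettlebell Fusion, Kettlebell Blast, Spin Lab, Boxing Lab.
Spin 45 starts after Stretch Express ends, so nothing later overlaps Stretch Express either.
Kettlebell Fusion starts exactly when Spin 45 ends (back-to-back, no overlap), so nothing later overlaps Spin 45 either.
Kettlebell Blast starts after Kettlebell Fusion ends, so nothing later overlaps Kettlebell Fusion either.
Spin Lab starts after Kettlebell Blast ends, so nothing later overlaps Kettlebell Blast either.
Boxing Lab starts exactly when Spin Lab ends (back-to-back, no overlap).
Every pair is clear; the schedule has no overlaps.

No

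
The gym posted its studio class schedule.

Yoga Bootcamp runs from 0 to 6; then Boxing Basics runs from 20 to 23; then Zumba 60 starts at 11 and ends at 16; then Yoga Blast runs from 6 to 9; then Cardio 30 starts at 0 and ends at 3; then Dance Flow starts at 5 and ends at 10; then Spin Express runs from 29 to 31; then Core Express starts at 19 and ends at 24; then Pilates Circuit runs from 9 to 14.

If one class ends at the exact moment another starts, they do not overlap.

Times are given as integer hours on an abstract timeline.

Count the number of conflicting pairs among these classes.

6

Sorted by start: Yoga Bootcamp, Cardio 30, Dance Flow, Yoga Blast, Pilates Circuit, Zumba 60, Core Express, Boxing Basics, Spin Express.
Cardio 30 starts before Yoga Bootcamp ends → Yoga Bootcamp and Cardio 30 overlap.
Dance Flow starts before Yoga Bootcamp ends → Yoga Bootcamp and Dance Flow overlap.
Yoga Blast starts exactly when Yoga Bootcamp ends (back-to-back, no overlap); Yoga Bootcamp is clear from here.
Dance Flow starts after Cardio 30 ends; Cardio 30 is clear from here.
Yoga Blast starts before Dance Flow ends → Dance Flow and Yoga Blast overlap.
Pilates Circuit starts before Dance Flow ends → Dance Flow and Pilates Circuit overlap.
Zumba 60 starts after Dance Flow ends; Dance Flow is clear from here.
Pilates Circuit starts exactly when Yoga Blast ends (back-to-back, no overlap); Yoga Blast is clear from here.
Zumba 60 starts before Pilates Circuit ends → Pilates Circuit and Zumba 60 overlap.
Core Express starts after Pilates Circuit ends; Pilates Circuit is clear from here.
Core Express starts after Zumba 60 ends; Zumba 60 is clear from here.
Boxing Basics starts before Core Express ends → Core Express and Boxing Basics overlap.
Spin Express starts after Core Express ends.
Spin Express starts after Boxing Basics ends.
Overlapping pairs: Boxing Basics & Core Express, Cardio 30 & Yoga Bootcamp, Dance Flow & Pilates Circuit, Dance Flow & Yoga Blast, Dance Flow & Yoga Bootcamp, Pilates Circuit & Zumba 60 — 6 in total.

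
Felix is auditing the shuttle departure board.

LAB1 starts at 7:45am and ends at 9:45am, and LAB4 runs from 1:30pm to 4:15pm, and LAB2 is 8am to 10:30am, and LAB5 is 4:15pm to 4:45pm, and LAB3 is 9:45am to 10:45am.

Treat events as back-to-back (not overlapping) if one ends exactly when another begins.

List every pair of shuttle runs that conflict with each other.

Two intervals overlap when each starts before the other ends.
Sorted by start: LAB1, LAB2, LAB3, LAB4, LAB5.
LAB2 starts before LAB1 ends → LAB1 and LAB2 overlap.
LAB3 starts exactly when LAB1 ends (back-to-back, no overlap), so LAB1 has no further overlaps.
LAB3 starts before LAB2 ends → LAB2 and LAB3 overlap.
LAB4 starts after LAB2 ends, so LAB2 has no further overlaps.
LAB4 starts after LAB3 ends, so LAB3 has no further overlaps.
LAB5 starts exactly when LAB4 ends (back-to-back, no overlap).

LAB1 & LAB2, LAB2 & LAB3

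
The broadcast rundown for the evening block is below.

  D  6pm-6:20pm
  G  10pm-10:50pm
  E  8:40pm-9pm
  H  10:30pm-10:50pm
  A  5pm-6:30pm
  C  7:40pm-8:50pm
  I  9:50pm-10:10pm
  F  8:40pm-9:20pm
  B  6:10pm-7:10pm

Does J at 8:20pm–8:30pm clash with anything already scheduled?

A: ends 6:30pm at or before J starts 8:20pm → clear.
D: ends 6:20pm at or before J starts 8:20pm → clear.
B: ends 7:10pm at or before J starts 8:20pm → clear.
C: starts 7:40pm before J ends 8:30pm, and ends 8:50pm after J starts 8:20pm → overlap.
E: starts 8:40pm at or after J ends 8:30pm → clear.
F: starts 8:40pm at or after J ends 8:30pm → clear.
I: starts 9:50pm at or after J ends 8:30pm → clear.
G: starts 10pm at or after J ends 8:30pm → clear.
H: starts 10:30pm at or after J ends 8:30pm → clear.
J overlaps C.

Yes — it overlaps C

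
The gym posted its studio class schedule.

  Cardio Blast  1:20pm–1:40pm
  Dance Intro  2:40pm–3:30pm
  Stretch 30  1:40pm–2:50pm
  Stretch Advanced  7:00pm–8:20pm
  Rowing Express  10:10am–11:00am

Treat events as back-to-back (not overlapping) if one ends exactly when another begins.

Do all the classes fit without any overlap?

No

Sorted by start: Rowing Express, Cardio Blast, Stretch 30, Dance Intro, Stretch Advanced.
Cardio Blast starts after Rowing Express ends, so nothing later overlaps Rowing Express either.
Stretch 30 starts exactly when Cardio Blast ends (back-to-back, no overlap), so nothing later overlaps Cardio Blast either.
Dance Intro starts before Stretch 30 ends → Stretch 30 and Dance Intro overlap.
That's a conflict, so the schedule is not conflict-free.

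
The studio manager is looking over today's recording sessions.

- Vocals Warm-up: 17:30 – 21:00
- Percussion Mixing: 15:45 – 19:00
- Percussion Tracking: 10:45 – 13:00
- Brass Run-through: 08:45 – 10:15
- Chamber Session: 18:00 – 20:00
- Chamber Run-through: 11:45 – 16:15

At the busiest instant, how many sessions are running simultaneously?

Walk through starts and ends in time order (an end at T is processed before a start at T):
08:45 start Brass Run-through → 1
10:15 end Brass Run-through → 0
10:45 start Percussion Tracking → 1
11:45 start Chamber Run-through → 2
13:00 end Percussion Tracking → 1
15:45 start Percussion Mixing → 2
16:15 end Chamber Run-through → 1
17:30 start Vocals Warm-up → 2
18:00 start Chamber Session → 3
19:00 end Percussion Mixing → 2
20:00 end Chamber Session → 1
21:00 end Vocals Warm-up → 0
Peak is 3, at 18:00 (Chamber Session, Percussion Mixing, Vocals Warm-up).

3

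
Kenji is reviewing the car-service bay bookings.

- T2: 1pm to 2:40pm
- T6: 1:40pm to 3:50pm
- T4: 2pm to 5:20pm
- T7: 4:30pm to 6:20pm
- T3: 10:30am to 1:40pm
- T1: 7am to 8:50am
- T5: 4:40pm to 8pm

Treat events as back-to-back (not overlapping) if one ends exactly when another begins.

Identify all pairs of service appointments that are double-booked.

Check each pair: they overlap iff neither finishes before the other starts.
Sorted by start: T1, T3, T2, T6, T4, T7, T5.
T3 starts after T1 ends, so T1 has no further overlaps.
T2 starts before T3 ends → T3 and T2 overlap.
T6 starts exactly when T3 ends (back-to-back, no overlap), so T3 has no further overlaps.
T6 starts before T2 ends → T2 and T6 overlap.
T4 starts before T2 ends → T2 and T4 overlap.
T7 starts after T2 ends, so T2 has no further overlaps.
T4 starts before T6 ends → T6 and T4 overlap.
T7 starts after T6 ends, so T6 has no further overlaps.
T7 starts before T4 ends → T4 and T7 overlap.
T5 starts before T4 ends → T4 and T5 overlap.
T5 starts before T7 ends → T7 and T5 overlap.

T2 & T3, T2 & T4, T2 & T6, T4 & T5, T4 & T6, T4 & T7, T5 & T7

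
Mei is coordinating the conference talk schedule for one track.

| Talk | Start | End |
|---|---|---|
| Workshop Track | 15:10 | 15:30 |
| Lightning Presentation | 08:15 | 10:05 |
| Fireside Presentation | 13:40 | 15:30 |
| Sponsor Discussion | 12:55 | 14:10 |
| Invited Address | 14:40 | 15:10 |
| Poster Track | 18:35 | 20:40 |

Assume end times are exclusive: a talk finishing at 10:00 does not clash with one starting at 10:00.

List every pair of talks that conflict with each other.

Fireside Presentation & Invited Address, Fireside Presentation & Sponsor Discussion, Fireside Presentation & Workshop Track

Sorted by start: Lightning Presentation, Sponsor Discussion, Fireside Presentation, Invited Address, Workshop Track, Poster Track.
Sponsor Discussion starts after Lightning Presentation ends, so Lightning Presentation has no further overlaps.
Fireside Presentation starts before Sponsor Discussion ends → Sponsor Discussion and Fireside Presentation overlap.
Invited Address starts after Sponsor Discussion ends, so Sponsor Discussion has no further overlaps.
Invited Address starts before Fireside Presentation ends → Fireside Presentation and Invited Address overlap.
Workshop Track starts before Fireside Presentation ends → Fireside Presentation and Workshop Track overlap.
Poster Track starts after Fireside Presentation ends.
Workshop Track starts exactly when Invited Address ends (back-to-back, no overlap), so Invited Address has no further overlaps.
Poster Track starts after Workshop Track ends.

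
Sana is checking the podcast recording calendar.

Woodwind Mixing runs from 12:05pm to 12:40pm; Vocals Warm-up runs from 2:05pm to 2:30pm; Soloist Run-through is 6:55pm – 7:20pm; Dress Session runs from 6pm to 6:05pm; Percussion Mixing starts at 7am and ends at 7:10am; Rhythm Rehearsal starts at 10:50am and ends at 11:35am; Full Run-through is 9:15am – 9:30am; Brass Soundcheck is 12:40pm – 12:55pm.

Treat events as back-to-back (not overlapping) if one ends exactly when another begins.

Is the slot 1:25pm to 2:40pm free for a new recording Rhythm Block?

Percussion Mixing: ends 7:10am at or before Rhythm Block starts 1:25pm → clear.
Full Run-through: ends 9:30am at or before Rhythm Block starts 1:25pm → clear.
Rhythm Rehearsal: ends 11:35am at or before Rhythm Block starts 1:25pm → clear.
Woodwind Mixing: ends 12:40pm at or before Rhythm Block starts 1:25pm → clear.
Brass Soundcheck: ends 12:55pm at or before Rhythm Block starts 1:25pm → clear.
Vocals Warm-up: starts 2:05pm before Rhythm Block ends 2:40pm, and ends 2:30pm after Rhythm Block starts 1:25pm → overlap.
Dress Session: starts 6pm at or after Rhythm Block ends 2:40pm → clear.
Soloist Run-through: starts 6:55pm at or after Rhythm Block ends 2:40pm → clear.
Rhythm Block overlaps Vocals Warm-up.

No — it overlaps Vocals Warm-up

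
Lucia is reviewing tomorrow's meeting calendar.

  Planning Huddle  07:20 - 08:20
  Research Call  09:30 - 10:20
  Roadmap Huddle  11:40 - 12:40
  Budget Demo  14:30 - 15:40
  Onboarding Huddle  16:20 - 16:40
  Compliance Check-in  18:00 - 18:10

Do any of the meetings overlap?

Two intervals overlap when each starts before the other ends.
Sorted by start: Planning Huddle, Research Call, Roadmap Huddle, Budget Demo, Onboarding Huddle, Compliance Check-in.
Research Call starts after Planning Huddle ends, so Planning Huddle has no further overlaps.
Roadmap Huddle starts after Research Call ends, so Research Call has no further overlaps.
Budget Demo starts after Roadmap Huddle ends, so Roadmap Huddle has no further overlaps.
Onboarding Huddle starts after Budget Demo ends, so Budget Demo has no further overlaps.
Compliance Check-in starts after Onboarding Huddle ends.
Every pair is clear; the schedule has no overlaps.

No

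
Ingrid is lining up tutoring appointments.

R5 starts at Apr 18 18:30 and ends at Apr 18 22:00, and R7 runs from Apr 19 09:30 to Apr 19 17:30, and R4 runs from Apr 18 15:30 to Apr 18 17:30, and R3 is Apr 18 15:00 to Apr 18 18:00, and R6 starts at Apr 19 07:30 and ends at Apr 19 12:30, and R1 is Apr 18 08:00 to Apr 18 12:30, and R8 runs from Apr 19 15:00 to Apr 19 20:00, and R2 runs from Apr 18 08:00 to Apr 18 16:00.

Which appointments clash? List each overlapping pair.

Check each pair: they overlap iff neither finishes before the other starts.
Sorted by start: R1, R2, R3, R4, R5, R6, R7, R8.
R2 starts before R1 ends → R1 and R2 overlap.
R3 starts after R1 ends — done with R1.
R3 starts before R2 ends → R2 and R3 overlap.
R4 starts before R2 ends → R2 and R4 overlap.
R5 starts after R2 ends — done with R2.
R4 starts before R3 ends → R3 and R4 overlap.
R5 starts after R3 ends — done with R3.
R5 starts after R4 ends — done with R4.
R6 starts after R5 ends — done with R5.
R7 starts before R6 ends → R6 and R7 overlap.
R8 starts after R6 ends.
R8 starts before R7 ends → R7 and R8 overlap.

R1 & R2, R2 & R3, R2 & R4, R3 & R4, R6 & R7, R7 & R8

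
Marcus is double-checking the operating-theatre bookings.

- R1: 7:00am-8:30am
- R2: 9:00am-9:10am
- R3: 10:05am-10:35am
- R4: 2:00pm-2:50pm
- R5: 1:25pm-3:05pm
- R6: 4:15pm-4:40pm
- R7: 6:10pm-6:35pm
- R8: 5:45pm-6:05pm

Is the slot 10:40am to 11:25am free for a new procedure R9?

Yes — the slot is free

R1: ends 8:30am at or before R9 starts 10:40am → clear.
R2: ends 9:10am at or before R9 starts 10:40am → clear.
R3: ends 10:35am at or before R9 starts 10:40am → clear.
R5: starts 1:25pm at or after R9 ends 11:25am → clear.
R4: starts 2:00pm at or after R9 ends 11:25am → clear.
R6: starts 4:15pm at or after R9 ends 11:25am → clear.
R8: starts 5:45pm at or after R9 ends 11:25am → clear.
R7: starts 6:10pm at or after R9 ends 11:25am → clear.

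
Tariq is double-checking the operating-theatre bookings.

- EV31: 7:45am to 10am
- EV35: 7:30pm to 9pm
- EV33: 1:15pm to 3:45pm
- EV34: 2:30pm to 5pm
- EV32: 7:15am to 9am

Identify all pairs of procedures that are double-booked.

Sorted by start: EV32, EV31, EV33, EV34, EV35.
EV31 starts before EV32 ends → EV32 and EV31 overlap.
EV33 starts after EV32 ends — done with EV32.
EV33 starts after EV31 ends — done with EV31.
EV34 starts before EV33 ends → EV33 and EV34 overlap.
EV35 starts after EV33 ends.
EV35 starts after EV34 ends.

EV31 & EV32, EV33 & EV34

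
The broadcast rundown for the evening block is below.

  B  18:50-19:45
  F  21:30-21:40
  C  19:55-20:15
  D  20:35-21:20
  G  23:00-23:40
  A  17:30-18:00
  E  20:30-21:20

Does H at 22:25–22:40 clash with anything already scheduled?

No — it doesn't clash with anything

A: ends 18:00 at or before H starts 22:25 → clear.
B: ends 19:45 at or before H starts 22:25 → clear.
C: ends 20:15 at or before H starts 22:25 → clear.
E: ends 21:20 at or before H starts 22:25 → clear.
D: ends 21:20 at or before H starts 22:25 → clear.
F: ends 21:40 at or before H starts 22:25 → clear.
G: starts 23:00 at or after H ends 22:40 → clear.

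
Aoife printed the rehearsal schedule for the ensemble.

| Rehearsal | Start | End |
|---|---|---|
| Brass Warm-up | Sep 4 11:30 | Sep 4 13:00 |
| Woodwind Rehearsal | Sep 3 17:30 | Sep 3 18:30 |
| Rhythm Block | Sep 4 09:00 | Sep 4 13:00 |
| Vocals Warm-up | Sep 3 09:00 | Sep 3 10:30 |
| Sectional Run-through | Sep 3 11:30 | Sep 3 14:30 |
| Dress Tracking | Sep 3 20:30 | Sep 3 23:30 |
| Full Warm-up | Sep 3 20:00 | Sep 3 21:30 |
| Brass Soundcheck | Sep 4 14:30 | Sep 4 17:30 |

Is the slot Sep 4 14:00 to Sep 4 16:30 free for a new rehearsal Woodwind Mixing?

No — it overlaps Brass Soundcheck

Vocals Warm-up: ends Sep 3 10:30 at or before Woodwind Mixing starts Sep 4 14:00 → clear.
Sectional Run-through: ends Sep 3 14:30 at or before Woodwind Mixing starts Sep 4 14:00 → clear.
Woodwind Rehearsal: ends Sep 3 18:30 at or before Woodwind Mixing starts Sep 4 14:00 → clear.
Full Warm-up: ends Sep 3 21:30 at or before Woodwind Mixing starts Sep 4 14:00 → clear.
Dress Tracking: ends Sep 3 23:30 at or before Woodwind Mixing starts Sep 4 14:00 → clear.
Rhythm Block: ends Sep 4 13:00 at or before Woodwind Mixing starts Sep 4 14:00 → clear.
Brass Warm-up: ends Sep 4 13:00 at or before Woodwind Mixing starts Sep 4 14:00 → clear.
Brass Soundcheck: starts Sep 4 14:30 before Woodwind Mixing ends Sep 4 16:30, and ends Sep 4 17:30 after Woodwind Mixing starts Sep 4 14:00 → overlap.
Woodwind Mixing overlaps Brass Soundcheck.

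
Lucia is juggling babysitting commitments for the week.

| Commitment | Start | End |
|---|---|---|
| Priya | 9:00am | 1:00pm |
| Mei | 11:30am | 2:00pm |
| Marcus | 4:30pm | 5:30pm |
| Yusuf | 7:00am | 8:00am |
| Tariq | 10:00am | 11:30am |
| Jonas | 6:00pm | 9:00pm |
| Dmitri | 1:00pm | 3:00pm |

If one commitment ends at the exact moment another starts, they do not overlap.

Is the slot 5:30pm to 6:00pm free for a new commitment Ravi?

Yusuf: ends 8:00am at or before Ravi starts 5:30pm → clear.
Priya: ends 1:00pm at or before Ravi starts 5:30pm → clear.
Tariq: ends 11:30am at or before Ravi starts 5:30pm → clear.
Mei: ends 2:00pm at or before Ravi starts 5:30pm → clear.
Dmitri: ends 3:00pm at or before Ravi starts 5:30pm → clear.
Marcus: ends 5:30pm at or before Ravi starts 5:30pm → clear.
Jonas: starts 6:00pm at or after Ravi ends 6:00pm → clear.

Yes — the slot is free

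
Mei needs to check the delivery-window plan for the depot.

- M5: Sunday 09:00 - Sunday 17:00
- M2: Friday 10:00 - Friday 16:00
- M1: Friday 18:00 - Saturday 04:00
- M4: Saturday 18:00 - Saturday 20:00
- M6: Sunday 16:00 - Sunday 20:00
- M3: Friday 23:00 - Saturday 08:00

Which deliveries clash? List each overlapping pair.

M1 & M3, M5 & M6

Check each pair: they overlap iff neither finishes before the other starts.
Sorted by start: M2, M1, M3, M4, M5, M6.
M1 starts after M2 ends, so nothing later overlaps M2 either.
M3 starts before M1 ends → M1 and M3 overlap.
M4 starts after M1 ends, so nothing later overlaps M1 either.
M4 starts after M3 ends, so nothing later overlaps M3 either.
M5 starts after M4 ends, so nothing later overlaps M4 either.
M6 starts before M5 ends → M5 and M6 overlap.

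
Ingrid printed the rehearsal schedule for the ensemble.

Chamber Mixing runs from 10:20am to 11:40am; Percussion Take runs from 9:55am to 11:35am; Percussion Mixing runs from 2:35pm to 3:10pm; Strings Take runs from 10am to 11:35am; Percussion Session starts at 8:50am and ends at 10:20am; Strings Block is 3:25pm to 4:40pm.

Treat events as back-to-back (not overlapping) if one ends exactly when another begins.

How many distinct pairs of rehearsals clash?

Two intervals overlap when each starts before the other ends.
Sorted by start: Percussion Session, Percussion Take, Strings Take, Chamber Mixing, Percussion Mixing, Strings Block.
Percussion Take starts before Percussion Session ends → Percussion Session and Percussion Take overlap.
Strings Take starts before Percussion Session ends → Percussion Session and Strings Take overlap.
Chamber Mixing starts exactly when Percussion Session ends (back-to-back, no overlap), so Percussion Session has no further overlaps.
Strings Take starts before Percussion Take ends → Percussion Take and Strings Take overlap.
Chamber Mixing starts before Percussion Take ends → Percussion Take and Chamber Mixing overlap.
Percussion Mixing starts after Percussion Take ends, so Percussion Take has no further overlaps.
Chamber Mixing starts before Strings Take ends → Strings Take and Chamber Mixing overlap.
Percussion Mixing starts after Strings Take ends, so Strings Take has no further overlaps.
Percussion Mixing starts after Chamber Mixing ends, so Chamber Mixing has no further overlaps.
Strings Block starts after Percussion Mixing ends.
Overlapping pairs: Chamber Mixing & Percussion Take, Chamber Mixing & Strings Take, Percussion Session & Percussion Take, Percussion Session & Strings Take, Percussion Take & Strings Take — 5 in total.

5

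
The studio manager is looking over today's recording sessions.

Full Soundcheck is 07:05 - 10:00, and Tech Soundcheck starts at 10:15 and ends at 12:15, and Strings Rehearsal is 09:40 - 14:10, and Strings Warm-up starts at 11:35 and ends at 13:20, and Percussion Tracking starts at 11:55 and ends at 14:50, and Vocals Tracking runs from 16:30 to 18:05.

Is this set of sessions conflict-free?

No

Sorted by start: Full Soundcheck, Strings Rehearsal, Tech Soundcheck, Strings Warm-up, Percussion Tracking, Vocals Tracking.
Strings Rehearsal starts before Full Soundcheck ends → Full Soundcheck and Strings Rehearsal overlap.
That's a conflict, so the schedule is not conflict-free.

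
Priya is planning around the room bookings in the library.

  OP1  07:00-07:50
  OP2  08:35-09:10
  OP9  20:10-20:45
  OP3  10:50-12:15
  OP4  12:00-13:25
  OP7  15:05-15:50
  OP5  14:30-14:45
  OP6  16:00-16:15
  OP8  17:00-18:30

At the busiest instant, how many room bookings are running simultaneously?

Sort all start/end points and keep a running count:
07:00 start OP1 → 1
07:50 end OP1 → 0
08:35 start OP2 → 1
09:10 end OP2 → 0
10:50 start OP3 → 1
12:00 start OP4 → 2
12:15 end OP3 → 1
13:25 end OP4 → 0
14:30 start OP5 → 1
14:45 end OP5 → 0
15:05 start OP7 → 1
15:50 end OP7 → 0
16:00 start OP6 → 1
16:15 end OP6 → 0
17:00 start OP8 → 1
18:30 end OP8 → 0
20:10 start OP9 → 1
20:45 end OP9 → 0
Peak is 2, at 12:00 (OP3, OP4).

2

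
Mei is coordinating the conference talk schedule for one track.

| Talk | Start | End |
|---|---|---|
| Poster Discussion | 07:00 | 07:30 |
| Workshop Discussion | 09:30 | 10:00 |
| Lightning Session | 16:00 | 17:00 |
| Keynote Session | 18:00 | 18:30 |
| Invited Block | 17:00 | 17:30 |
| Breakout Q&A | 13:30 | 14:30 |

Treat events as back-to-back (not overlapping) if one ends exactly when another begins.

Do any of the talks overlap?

No

Sorted by start: Poster Discussion, Workshop Discussion, Breakout Q&A, Lightning Session, Invited Block, Keynote Session.
Workshop Discussion starts after Poster Discussion ends, so Poster Discussion has no further overlaps.
Breakout Q&A starts after Workshop Discussion ends, so Workshop Discussion has no further overlaps.
Lightning Session starts after Breakout Q&A ends, so Breakout Q&A has no further overlaps.
Invited Block starts exactly when Lightning Session ends (back-to-back, no overlap), so Lightning Session has no further overlaps.
Keynote Session starts after Invited Block ends.
Every pair is clear; the schedule has no overlaps.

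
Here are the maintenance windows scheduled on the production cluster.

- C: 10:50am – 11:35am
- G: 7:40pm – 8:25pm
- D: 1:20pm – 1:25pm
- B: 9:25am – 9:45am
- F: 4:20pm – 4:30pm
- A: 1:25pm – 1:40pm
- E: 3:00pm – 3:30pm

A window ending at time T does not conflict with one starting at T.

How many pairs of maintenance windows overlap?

0

Sorted by start: B, C, D, A, E, F, G.
C starts after B ends — done with B.
D starts after C ends — done with C.
A starts exactly when D ends (back-to-back, no overlap) — done with D.
E starts after A ends — done with A.
F starts after E ends — done with E.
G starts after F ends.
No pair overlaps.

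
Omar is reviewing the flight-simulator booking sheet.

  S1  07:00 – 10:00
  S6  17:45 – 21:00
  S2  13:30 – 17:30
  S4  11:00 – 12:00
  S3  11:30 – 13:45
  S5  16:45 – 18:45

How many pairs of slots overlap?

4

Sorted by start: S1, S4, S3, S2, S5, S6.
S4 starts after S1 ends; S1 is clear from here.
S3 starts before S4 ends → S4 and S3 overlap.
S2 starts after S4 ends; S4 is clear from here.
S2 starts before S3 ends → S3 and S2 overlap.
S5 starts after S3 ends; S3 is clear from here.
S5 starts before S2 ends → S2 and S5 overlap.
S6 starts after S2 ends.
S6 starts before S5 ends → S5 and S6 overlap.
Overlapping pairs: S2 & S3, S2 & S5, S3 & S4, S5 & S6 — 4 in total.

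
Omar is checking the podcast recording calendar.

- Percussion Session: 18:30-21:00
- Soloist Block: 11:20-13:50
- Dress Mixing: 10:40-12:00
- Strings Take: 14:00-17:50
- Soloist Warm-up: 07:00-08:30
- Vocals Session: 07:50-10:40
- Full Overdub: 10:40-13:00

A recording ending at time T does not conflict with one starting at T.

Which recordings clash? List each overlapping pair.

Two intervals overlap when each starts before the other ends.
Sorted by start: Soloist Warm-up, Vocals Session, Full Overdub, Dress Mixing, Soloist Block, Strings Take, Percussion Session.
Vocals Session starts before Soloist Warm-up ends → Soloist Warm-up and Vocals Session overlap.
Full Overdub starts after Soloist Warm-up ends, so Soloist Warm-up has no further overlaps.
Full Overdub starts exactly when Vocals Session ends (back-to-back, no overlap), so Vocals Session has no further overlaps.
Dress Mixing starts before Full Overdub ends → Full Overdub and Dress Mixing overlap.
Soloist Block starts before Full Overdub ends → Full Overdub and Soloist Block overlap.
Strings Take starts after Full Overdub ends, so Full Overdub has no further overlaps.
Soloist Block starts before Dress Mixing ends → Dress Mixing and Soloist Block overlap.
Strings Take starts after Dress Mixing ends, so Dress Mixing has no further overlaps.
Strings Take starts after Soloist Block ends, so Soloist Block has no further overlaps.
Percussion Session starts after Strings Take ends.

Dress Mixing & Full Overdub, Dress Mixing & Soloist Block, Full Overdub & Soloist Block, Soloist Warm-up & Vocals Session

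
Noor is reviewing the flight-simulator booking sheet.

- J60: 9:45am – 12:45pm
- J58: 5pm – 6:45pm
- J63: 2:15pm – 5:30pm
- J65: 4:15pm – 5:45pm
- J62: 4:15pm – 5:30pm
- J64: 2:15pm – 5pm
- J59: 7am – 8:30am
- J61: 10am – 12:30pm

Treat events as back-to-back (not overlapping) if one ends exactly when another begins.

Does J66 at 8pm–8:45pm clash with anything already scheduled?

No — it doesn't clash with anything

J59: ends 8:30am at or before J66 starts 8pm → clear.
J60: ends 12:45pm at or before J66 starts 8pm → clear.
J61: ends 12:30pm at or before J66 starts 8pm → clear.
J63: ends 5:30pm at or before J66 starts 8pm → clear.
J64: ends 5pm at or before J66 starts 8pm → clear.
J62: ends 5:30pm at or before J66 starts 8pm → clear.
J65: ends 5:45pm at or before J66 starts 8pm → clear.
J58: ends 6:45pm at or before J66 starts 8pm → clear.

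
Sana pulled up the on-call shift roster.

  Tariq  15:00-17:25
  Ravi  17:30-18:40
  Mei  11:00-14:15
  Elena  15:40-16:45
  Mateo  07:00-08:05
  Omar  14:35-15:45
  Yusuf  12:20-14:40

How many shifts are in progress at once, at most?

3

Walk through starts and ends in time order (an end at T is processed before a start at T):
07:00 start Mateo → 1
08:05 end Mateo → 0
11:00 start Mei → 1
12:20 start Yusuf → 2
14:15 end Mei → 1
14:35 start Omar → 2
14:40 end Yusuf → 1
15:00 start Tariq → 2
15:40 start Elena → 3
15:45 end Omar → 2
16:45 end Elena → 1
17:25 end Tariq → 0
17:30 start Ravi → 1
18:40 end Ravi → 0
Peak is 3, at 15:40 (Elena, Omar, Tariq).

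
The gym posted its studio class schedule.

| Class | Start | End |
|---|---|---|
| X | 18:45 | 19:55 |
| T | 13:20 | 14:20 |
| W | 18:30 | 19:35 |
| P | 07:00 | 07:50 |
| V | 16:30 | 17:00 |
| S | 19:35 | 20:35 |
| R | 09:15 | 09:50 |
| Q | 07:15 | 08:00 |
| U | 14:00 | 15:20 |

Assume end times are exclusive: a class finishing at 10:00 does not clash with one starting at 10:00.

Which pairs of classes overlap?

P & Q, S & X, T & U, W & X

Sorted by start: P, Q, R, T, U, V, W, X, S.
Q starts before P ends → P and Q overlap.
R starts after P ends, so P has no further overlaps.
R starts after Q ends, so Q has no further overlaps.
T starts after R ends, so R has no further overlaps.
U starts before T ends → T and U overlap.
V starts after T ends, so T has no further overlaps.
V starts after U ends, so U has no further overlaps.
W starts after V ends, so V has no further overlaps.
X starts before W ends → W and X overlap.
S starts exactly when W ends (back-to-back, no overlap).
S starts before X ends → X and S overlap.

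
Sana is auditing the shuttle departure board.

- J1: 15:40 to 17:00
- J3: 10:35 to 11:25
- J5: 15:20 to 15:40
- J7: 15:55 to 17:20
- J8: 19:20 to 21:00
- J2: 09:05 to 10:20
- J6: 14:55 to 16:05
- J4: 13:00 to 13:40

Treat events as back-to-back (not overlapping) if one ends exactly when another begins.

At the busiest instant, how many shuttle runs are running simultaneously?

Sweep the timeline, counting +1 at each start and −1 at each end (ends before starts at a tie):
09:05 start J2 → 1
10:20 end J2 → 0
10:35 start J3 → 1
11:25 end J3 → 0
13:00 start J4 → 1
13:40 end J4 → 0
14:55 start J6 → 1
15:20 start J5 → 2
15:40 end J5 → 1
15:40 start J1 → 2
15:55 start J7 → 3
16:05 end J6 → 2
17:00 end J1 → 1
17:20 end J7 → 0
19:20 start J8 → 1
21:00 end J8 → 0
Peak is 3, at 15:55 (J1, J6, J7).

3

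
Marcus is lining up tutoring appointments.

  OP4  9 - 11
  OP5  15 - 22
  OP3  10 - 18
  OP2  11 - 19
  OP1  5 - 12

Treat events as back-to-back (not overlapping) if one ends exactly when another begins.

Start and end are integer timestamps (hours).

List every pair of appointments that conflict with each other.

Check each pair: they overlap iff neither finishes before the other starts.
Sorted by start: OP1, OP4, OP3, OP2, OP5.
OP4 starts before OP1 ends → OP1 and OP4 overlap.
OP3 starts before OP1 ends → OP1 and OP3 overlap.
OP2 starts before OP1 ends → OP1 and OP2 overlap.
OP5 starts after OP1 ends.
OP3 starts before OP4 ends → OP4 and OP3 overlap.
OP2 starts exactly when OP4 ends (back-to-back, no overlap), so nothing later overlaps OP4 either.
OP2 starts before OP3 ends → OP3 and OP2 overlap.
OP5 starts before OP3 ends → OP3 and OP5 overlap.
OP5 starts before OP2 ends → OP2 and OP5 overlap.

OP1 & OP2, OP1 & OP3, OP1 & OP4, OP2 & OP3, OP2 & OP5, OP3 & OP4, OP3 & OP5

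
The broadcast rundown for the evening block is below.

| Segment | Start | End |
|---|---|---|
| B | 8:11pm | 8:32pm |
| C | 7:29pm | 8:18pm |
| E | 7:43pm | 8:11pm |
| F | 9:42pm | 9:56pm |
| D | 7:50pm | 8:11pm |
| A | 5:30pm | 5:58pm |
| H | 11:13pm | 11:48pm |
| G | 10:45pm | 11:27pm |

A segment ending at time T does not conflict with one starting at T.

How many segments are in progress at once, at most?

Sweep the timeline, counting +1 at each start and −1 at each end (ends before starts at a tie):
5:30pm start A → 1
5:58pm end A → 0
7:29pm start C → 1
7:43pm start E → 2
7:50pm start D → 3
8:11pm end D → 2
8:11pm end E → 1
8:11pm start B → 2
8:18pm end C → 1
8:32pm end B → 0
9:42pm start F → 1
9:56pm end F → 0
10:45pm start G → 1
11:13pm start H → 2
11:27pm end G → 1
11:48pm end H → 0
Peak is 3, at 7:50pm (C, D, E).

3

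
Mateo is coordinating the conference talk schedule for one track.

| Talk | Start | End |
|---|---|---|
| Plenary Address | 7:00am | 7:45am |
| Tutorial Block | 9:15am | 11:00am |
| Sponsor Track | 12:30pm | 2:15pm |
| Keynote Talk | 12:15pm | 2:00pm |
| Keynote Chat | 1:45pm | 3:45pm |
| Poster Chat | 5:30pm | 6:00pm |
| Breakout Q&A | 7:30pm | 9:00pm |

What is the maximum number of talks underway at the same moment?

3

Sweep the timeline, counting +1 at each start and −1 at each end (ends before starts at a tie):
7:00am start Plenary Address → 1
7:45am end Plenary Address → 0
9:15am start Tutorial Block → 1
11:00am end Tutorial Block → 0
12:15pm start Keynote Talk → 1
12:30pm start Sponsor Track → 2
1:45pm start Keynote Chat → 3
2:00pm end Keynote Talk → 2
2:15pm end Sponsor Track → 1
3:45pm end Keynote Chat → 0
5:30pm start Poster Chat → 1
6:00pm end Poster Chat → 0
7:30pm start Breakout Q&A → 1
9:00pm end Breakout Q&A → 0
Peak is 3, at 1:45pm (Keynote Chat, Keynote Talk, Sponsor Track).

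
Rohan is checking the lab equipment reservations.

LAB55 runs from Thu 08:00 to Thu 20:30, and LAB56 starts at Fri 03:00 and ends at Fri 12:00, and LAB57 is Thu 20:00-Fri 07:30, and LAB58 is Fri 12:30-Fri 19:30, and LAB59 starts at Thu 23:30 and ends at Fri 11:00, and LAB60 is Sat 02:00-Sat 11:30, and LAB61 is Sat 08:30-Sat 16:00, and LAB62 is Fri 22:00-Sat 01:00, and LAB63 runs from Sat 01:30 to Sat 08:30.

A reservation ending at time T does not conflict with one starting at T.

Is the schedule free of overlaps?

Two intervals overlap when each starts before the other ends.
Sorted by start: LAB55, LAB57, LAB59, LAB56, LAB58, LAB62, LAB63, LAB60, LAB61.
LAB57 starts before LAB55 ends → LAB55 and LAB57 overlap.
That's a conflict, so the schedule is not conflict-free.

No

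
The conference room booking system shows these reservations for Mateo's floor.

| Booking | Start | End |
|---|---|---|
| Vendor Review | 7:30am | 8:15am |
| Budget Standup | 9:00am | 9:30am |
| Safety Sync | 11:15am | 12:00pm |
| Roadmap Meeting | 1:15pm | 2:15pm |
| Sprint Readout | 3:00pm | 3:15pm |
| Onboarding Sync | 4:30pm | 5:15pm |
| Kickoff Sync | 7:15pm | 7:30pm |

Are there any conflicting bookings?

No

Sorted by start: Vendor Review, Budget Standup, Safety Sync, Roadmap Meeting, Sprint Readout, Onboarding Sync, Kickoff Sync.
Budget Standup starts after Vendor Review ends, so nothing later overlaps Vendor Review either.
Safety Sync starts after Budget Standup ends, so nothing later overlaps Budget Standup either.
Roadmap Meeting starts after Safety Sync ends, so nothing later overlaps Safety Sync either.
Sprint Readout starts after Roadmap Meeting ends, so nothing later overlaps Roadmap Meeting either.
Onboarding Sync starts after Sprint Readout ends, so nothing later overlaps Sprint Readout either.
Kickoff Sync starts after Onboarding Sync ends.
Every pair is clear; the schedule has no overlaps.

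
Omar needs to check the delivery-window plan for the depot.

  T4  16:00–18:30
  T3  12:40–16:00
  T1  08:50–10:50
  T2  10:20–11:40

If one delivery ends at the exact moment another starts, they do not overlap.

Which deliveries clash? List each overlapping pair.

T1 & T2

Check each pair: they overlap iff neither finishes before the other starts.
Sorted by start: T1, T2, T3, T4.
T2 starts before T1 ends → T1 and T2 overlap.
T3 starts after T1 ends; T1 is clear from here.
T3 starts after T2 ends; T2 is clear from here.
T4 starts exactly when T3 ends (back-to-back, no overlap).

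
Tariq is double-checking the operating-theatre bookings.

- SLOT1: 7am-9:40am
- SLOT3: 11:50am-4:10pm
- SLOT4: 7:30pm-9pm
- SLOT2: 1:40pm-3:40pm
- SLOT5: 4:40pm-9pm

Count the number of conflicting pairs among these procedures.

Check each pair: they overlap iff neither finishes before the other starts.
Sorted by start: SLOT1, SLOT3, SLOT2, SLOT5, SLOT4.
SLOT3 starts after SLOT1 ends, so nothing later overlaps SLOT1 either.
SLOT2 starts before SLOT3 ends → SLOT3 and SLOT2 overlap.
SLOT5 starts after SLOT3 ends, so nothing later overlaps SLOT3 either.
SLOT5 starts after SLOT2 ends, so nothing later overlaps SLOT2 either.
SLOT4 starts before SLOT5 ends → SLOT5 and SLOT4 overlap.
Overlapping pairs: SLOT2 & SLOT3, SLOT4 & SLOT5 — 2 in total.

2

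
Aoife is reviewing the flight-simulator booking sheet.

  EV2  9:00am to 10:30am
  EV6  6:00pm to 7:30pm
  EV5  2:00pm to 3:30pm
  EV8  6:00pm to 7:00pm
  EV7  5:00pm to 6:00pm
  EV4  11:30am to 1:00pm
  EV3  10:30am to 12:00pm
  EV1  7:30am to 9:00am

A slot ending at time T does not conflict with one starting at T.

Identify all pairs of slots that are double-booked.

EV3 & EV4, EV6 & EV8

Check each pair: they overlap iff neither finishes before the other starts.
Sorted by start: EV1, EV2, EV3, EV4, EV5, EV7, EV6, EV8.
EV2 starts exactly when EV1 ends (back-to-back, no overlap), so EV1 has no further overlaps.
EV3 starts exactly when EV2 ends (back-to-back, no overlap), so EV2 has no further overlaps.
EV4 starts before EV3 ends → EV3 and EV4 overlap.
EV5 starts after EV3 ends, so EV3 has no further overlaps.
EV5 starts after EV4 ends, so EV4 has no further overlaps.
EV7 starts after EV5 ends, so EV5 has no further overlaps.
EV6 starts exactly when EV7 ends (back-to-back, no overlap), so EV7 has no further overlaps.
EV8 starts before EV6 ends → EV6 and EV8 overlap.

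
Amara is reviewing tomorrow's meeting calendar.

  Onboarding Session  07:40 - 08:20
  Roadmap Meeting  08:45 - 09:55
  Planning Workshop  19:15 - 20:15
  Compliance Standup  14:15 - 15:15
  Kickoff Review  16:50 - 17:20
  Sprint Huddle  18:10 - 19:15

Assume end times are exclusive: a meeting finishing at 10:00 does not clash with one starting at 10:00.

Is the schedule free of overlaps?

Sorted by start: Onboarding Session, Roadmap Meeting, Compliance Standup, Kickoff Review, Sprint Huddle, Planning Workshop.
Roadmap Meeting starts after Onboarding Session ends — done with Onboarding Session.
Compliance Standup starts after Roadmap Meeting ends — done with Roadmap Meeting.
Kickoff Review starts after Compliance Standup ends — done with Compliance Standup.
Sprint Huddle starts after Kickoff Review ends — done with Kickoff Review.
Planning Workshop starts exactly when Sprint Huddle ends (back-to-back, no overlap).
Every pair is clear; the schedule has no overlaps.

Yes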